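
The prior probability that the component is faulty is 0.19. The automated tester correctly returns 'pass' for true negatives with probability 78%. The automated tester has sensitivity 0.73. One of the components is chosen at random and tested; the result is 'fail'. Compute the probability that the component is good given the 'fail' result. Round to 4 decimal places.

Let H be the event that the component is faulty. P(H) = 0.19, so P(¬H) = 0.81. With E the 'fail' result, P(E|H) = 0.73 and P(E|¬H) = 0.22.
P(E) = 0.73·0.19 + 0.22·0.81 = 0.13870 + 0.17820 = 0.31690.
By Bayes' theorem, P(H|E) = 0.13870 / 0.31690 = 0.4377. Hence P(¬H|E) = 1 − 0.4377 = 0.5623.

P(¬H | E) ≈ 0.5623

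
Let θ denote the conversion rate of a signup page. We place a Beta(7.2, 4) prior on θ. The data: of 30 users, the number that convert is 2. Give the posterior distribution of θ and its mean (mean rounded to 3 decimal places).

The binomial likelihood is conjugate to the Beta prior: with 2 successes and 28 failures, the posterior is Beta(7.2+2, 4+28) = Beta(9.2, 32).
Posterior mean = α/(α+β) = 9.2/41.2 = 0.223.

Posterior: Beta(9.2, 32); mean ≈ 0.223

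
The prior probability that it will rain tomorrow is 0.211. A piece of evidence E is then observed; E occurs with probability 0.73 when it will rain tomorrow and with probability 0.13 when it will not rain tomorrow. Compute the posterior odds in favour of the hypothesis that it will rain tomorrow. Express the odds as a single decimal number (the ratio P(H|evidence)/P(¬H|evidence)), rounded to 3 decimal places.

Prior odds = 0.211/(1−0.211) = 0.26743. In log-odds, ln(0.26743) = -1.3189.
Add log likelihood ratio: ln(5.6154) = 1.7255.
Posterior log-odds = 0.40660, so posterior odds = exp(0.40660) = 1.5017.

Posterior odds ≈ 1.502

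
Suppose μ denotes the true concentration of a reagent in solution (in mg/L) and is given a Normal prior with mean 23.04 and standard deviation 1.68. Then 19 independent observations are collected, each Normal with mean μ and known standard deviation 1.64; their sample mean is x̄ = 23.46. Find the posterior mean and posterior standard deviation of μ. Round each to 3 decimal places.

Posterior mean ≈ 23.440; posterior SD ≈ 0.367

Prior precision 1/τ₀² = 1/1.68² = 0.354308; data precision n/σ² = 19/1.64² = 7.06425.
Posterior precision = 0.354308 + 7.06425 = 7.41856, giving posterior SD = 1/√7.41856 = 0.367.
Posterior mean = (0.354308·23.04 + 7.06425·23.46) / 7.41856 = 23.440.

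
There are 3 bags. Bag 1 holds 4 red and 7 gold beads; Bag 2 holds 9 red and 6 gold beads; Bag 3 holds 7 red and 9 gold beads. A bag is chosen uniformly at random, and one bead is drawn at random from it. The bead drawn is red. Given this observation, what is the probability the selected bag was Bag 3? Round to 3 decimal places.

Posterior probability ≈ 0.312

Tabulate prior·likelihood by source: [1] prior 0.333333, lik 0.3636, product 0.1212; [2] prior 0.333333, lik 0.6, product 0.2000; [3] prior 0.333333, lik 0.4375, product 0.1458.
Normalizing constant = 0.46705; the posterior for Bag 3 is its product over the sum, 0.1458/0.46705 = 0.312.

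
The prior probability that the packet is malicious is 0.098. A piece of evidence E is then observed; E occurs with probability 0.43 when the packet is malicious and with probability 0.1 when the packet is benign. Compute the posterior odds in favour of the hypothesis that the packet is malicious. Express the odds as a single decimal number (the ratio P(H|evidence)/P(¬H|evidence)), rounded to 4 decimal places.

Prior odds = 0.098/(1−0.098) = 0.10865. In log-odds, ln(0.10865) = -2.2196.
Add log likelihood ratio: ln(4.3000) = 1.4586.
Posterior log-odds = -0.76103, so posterior odds = exp(-0.76103) = 0.46718.

Posterior odds ≈ 0.4672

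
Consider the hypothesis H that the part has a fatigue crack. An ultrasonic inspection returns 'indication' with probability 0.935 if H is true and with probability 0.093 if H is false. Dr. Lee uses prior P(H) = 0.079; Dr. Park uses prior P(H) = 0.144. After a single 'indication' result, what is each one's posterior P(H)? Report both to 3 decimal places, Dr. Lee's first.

The likelihood ratio for an 'indication' result is 0.935/0.093 = 10.054.
Dr. Lee: prior odds 0.079/0.921 = 0.085776; posterior odds 0.86237; posterior probability 0.463.
Dr. Park: prior odds 0.144/0.856 = 0.16822; posterior odds 1.6913; posterior probability 0.628.

Dr. Lee: 0.463; Dr. Park: 0.628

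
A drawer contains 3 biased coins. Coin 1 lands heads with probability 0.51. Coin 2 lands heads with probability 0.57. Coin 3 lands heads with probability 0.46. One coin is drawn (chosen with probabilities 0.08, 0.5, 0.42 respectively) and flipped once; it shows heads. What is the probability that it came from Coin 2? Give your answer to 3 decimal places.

P(heads|C1) = 0.51; P(heads|C2) = 0.57; P(heads|C3) = 0.46.
Prior × likelihood for each source: 0.08·0.51=0.04080, 0.5·0.57=0.2850, 0.42·0.46=0.1932. Summing gives P(heads) = 0.51900.
P(Coin 2 | heads) = 0.2850 / 0.51900 = 0.549.

Posterior probability ≈ 0.549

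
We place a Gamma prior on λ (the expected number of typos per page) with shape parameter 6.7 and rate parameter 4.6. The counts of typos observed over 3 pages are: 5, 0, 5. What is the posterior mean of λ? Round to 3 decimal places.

Total count ∑xᵢ = 10 over n = 3 pages.
Gamma is conjugate to the Poisson likelihood: posterior is Gamma(shape = 6.7+10 = 16.7, rate = 4.6+3 = 7.6).
E[λ | data] = 16.7/7.6 = 2.197.

Posterior mean ≈ 2.197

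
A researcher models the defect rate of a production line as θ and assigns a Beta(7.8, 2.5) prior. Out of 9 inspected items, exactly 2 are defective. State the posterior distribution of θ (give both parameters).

Posterior: Beta(9.8, 9.5)

The binomial likelihood is conjugate to the Beta prior: with 2 successes and 7 failures, the posterior is Beta(7.8+2, 2.5+7) = Beta(9.8, 9.5).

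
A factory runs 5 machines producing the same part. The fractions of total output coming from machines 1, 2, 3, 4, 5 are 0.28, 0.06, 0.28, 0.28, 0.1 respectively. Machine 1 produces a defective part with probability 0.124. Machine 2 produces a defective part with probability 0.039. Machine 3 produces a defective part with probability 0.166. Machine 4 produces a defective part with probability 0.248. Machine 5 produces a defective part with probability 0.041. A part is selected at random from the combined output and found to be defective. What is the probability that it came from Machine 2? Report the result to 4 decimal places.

P(defective|M1) = 0.124; P(defective|M2) = 0.039; P(defective|M3) = 0.166; P(defective|M4) = 0.248; P(defective|M5) = 0.041.
Prior × likelihood for each source: 0.28·0.124=0.03472, 0.06·0.039=0.002340, 0.28·0.166=0.04648, 0.28·0.248=0.06944, 0.1·0.041=0.004100. Summing gives P(defective) = 0.15708.
P(Machine 2 | defective) = 0.002340 / 0.15708 = 0.0149.

Posterior probability ≈ 0.0149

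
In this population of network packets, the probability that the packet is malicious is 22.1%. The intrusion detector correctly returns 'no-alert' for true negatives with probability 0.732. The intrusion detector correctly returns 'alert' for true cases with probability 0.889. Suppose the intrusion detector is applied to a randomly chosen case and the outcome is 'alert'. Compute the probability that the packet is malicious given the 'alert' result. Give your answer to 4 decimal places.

Write H for 'the packet is malicious'. Prior odds H:¬H = 0.221/0.779 = 0.28370. For the 'alert' outcome, the likelihood ratio is 0.889/0.268 = 3.3172.
Posterior odds = 0.28370 × 3.3172 = 0.94107, so P(H|E) = 0.94107/(1+0.94107) = 0.4848.

P(H | E) ≈ 0.4848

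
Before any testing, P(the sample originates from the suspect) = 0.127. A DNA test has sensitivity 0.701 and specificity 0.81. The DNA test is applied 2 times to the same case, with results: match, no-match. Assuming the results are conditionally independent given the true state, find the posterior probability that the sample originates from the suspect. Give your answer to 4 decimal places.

Posterior P(H) ≈ 0.1654

With H the event that the sample originates from the suspect, the joint likelihood of the observed sequence is P(data|H) = 0.701·0.299 = 0.20960 and P(data|¬H) = 0.19·0.81 = 0.15390.
Bayes: P(H|data) = 0.127·0.20960 / (0.127·0.20960 + 0.873·0.15390) = 0.026619/0.16097 = 0.1654.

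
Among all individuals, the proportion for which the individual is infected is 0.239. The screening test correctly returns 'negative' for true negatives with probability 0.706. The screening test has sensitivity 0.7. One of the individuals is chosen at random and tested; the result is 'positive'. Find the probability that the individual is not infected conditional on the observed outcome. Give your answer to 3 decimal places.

Let H be the event that the individual is infected. P(H) = 0.239, so P(¬H) = 0.761. With E the 'positive' result, P(E|H) = 0.7 and P(E|¬H) = 0.294.
P(E) = 0.7·0.239 + 0.294·0.761 = 0.16730 + 0.22373 = 0.39103.
By Bayes' theorem, P(H|E) = 0.16730 / 0.39103 = 0.428. Hence P(¬H|E) = 1 − 0.428 = 0.572.

P(¬H | E) ≈ 0.572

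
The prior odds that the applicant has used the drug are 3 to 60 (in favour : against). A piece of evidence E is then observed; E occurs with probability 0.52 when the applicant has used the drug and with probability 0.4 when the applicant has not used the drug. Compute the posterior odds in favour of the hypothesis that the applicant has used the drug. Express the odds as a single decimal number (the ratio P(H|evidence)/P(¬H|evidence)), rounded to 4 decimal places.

Prior odds = 3/60 = 0.050000. In log-odds, ln(0.050000) = -2.9957.
Add log likelihood ratio: ln(1.3000) = 0.26236.
Posterior log-odds = -2.7334, so posterior odds = exp(-2.7334) = 0.065000.

Posterior odds ≈ 0.0650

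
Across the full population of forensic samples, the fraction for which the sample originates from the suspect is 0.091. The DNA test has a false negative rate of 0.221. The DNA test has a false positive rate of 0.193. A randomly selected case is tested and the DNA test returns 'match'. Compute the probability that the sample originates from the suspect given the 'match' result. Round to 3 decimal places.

P(H | E) ≈ 0.288

Let H be the event that the sample originates from the suspect. P(H) = 0.091, so P(¬H) = 0.909. With E the 'match' result, P(E|H) = 0.779 and P(E|¬H) = 0.193.
P(E) = 0.779·0.091 + 0.193·0.909 = 0.070889 + 0.17544 = 0.24633.
By Bayes' theorem, P(H|E) = 0.070889 / 0.24633 = 0.288.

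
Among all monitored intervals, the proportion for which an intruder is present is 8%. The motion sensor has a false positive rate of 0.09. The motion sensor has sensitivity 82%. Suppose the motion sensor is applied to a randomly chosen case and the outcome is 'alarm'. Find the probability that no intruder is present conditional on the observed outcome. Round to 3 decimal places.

P(¬H | E) ≈ 0.558

Write H for 'an intruder is present'. Prior odds H:¬H = 0.08/0.92 = 0.086957. For the 'alarm' outcome, the likelihood ratio is 0.82/0.09 = 9.1111.
Posterior odds = 0.086957 × 9.1111 = 0.79227, so P(H|E) = 0.79227/(1+0.79227) = 0.442. Then P(¬H|E) = 1 − 0.442 = 0.558.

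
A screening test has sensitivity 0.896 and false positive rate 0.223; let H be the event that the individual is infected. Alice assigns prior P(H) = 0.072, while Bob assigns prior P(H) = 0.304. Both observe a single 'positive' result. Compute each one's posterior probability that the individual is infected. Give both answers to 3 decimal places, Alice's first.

Alice: 0.238; Bob: 0.637

The likelihood ratio for a 'positive' result is 0.896/0.223 = 4.0179.
Alice: prior odds 0.072/0.928 = 0.077586; posterior odds 0.31174; posterior probability 0.238.
Bob: prior odds 0.304/0.696 = 0.43678; posterior odds 1.7550; posterior probability 0.637.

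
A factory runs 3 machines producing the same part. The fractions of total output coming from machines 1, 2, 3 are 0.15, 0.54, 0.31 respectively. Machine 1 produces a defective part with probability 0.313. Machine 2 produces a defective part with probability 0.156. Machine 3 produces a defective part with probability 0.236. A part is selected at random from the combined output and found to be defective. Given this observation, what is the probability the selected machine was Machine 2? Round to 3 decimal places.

Posterior probability ≈ 0.412

Tabulate prior·likelihood by source: [1] prior 0.15, lik 0.313, product 0.04695; [2] prior 0.54, lik 0.156, product 0.08424; [3] prior 0.31, lik 0.236, product 0.07316.
Normalizing constant = 0.20435; the posterior for Machine 2 is its product over the sum, 0.08424/0.20435 = 0.412.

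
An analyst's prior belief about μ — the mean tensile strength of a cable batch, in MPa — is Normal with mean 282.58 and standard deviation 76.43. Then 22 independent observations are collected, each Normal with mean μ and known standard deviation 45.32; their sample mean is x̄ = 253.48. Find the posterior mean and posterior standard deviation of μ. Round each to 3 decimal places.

Prior precision 1/τ₀² = 1/76.43² = 0.00017119; data precision n/σ² = 22/45.32² = 0.0107113.
Posterior precision = 0.00017119 + 0.0107113 = 0.0108825, giving posterior SD = 1/√0.0108825 = 9.586.
Posterior mean = (0.00017119·282.58 + 0.0107113·253.48) / 0.0108825 = 253.938.

Posterior mean ≈ 253.938; posterior SD ≈ 9.586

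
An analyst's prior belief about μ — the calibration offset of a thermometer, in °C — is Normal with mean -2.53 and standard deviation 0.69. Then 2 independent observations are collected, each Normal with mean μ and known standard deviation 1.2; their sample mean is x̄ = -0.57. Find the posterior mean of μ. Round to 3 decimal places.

With known σ, the Normal prior is conjugate. Weight on the data is w = (n/σ²)/(n/σ² + 1/τ₀²) = 1.38889/(1.38889+2.10040) = 0.39804.
Posterior mean = w·x̄ + (1−w)·μ₀ = 0.39804·-0.57 + 0.60196·-2.53 = -1.750.

Posterior mean ≈ -1.750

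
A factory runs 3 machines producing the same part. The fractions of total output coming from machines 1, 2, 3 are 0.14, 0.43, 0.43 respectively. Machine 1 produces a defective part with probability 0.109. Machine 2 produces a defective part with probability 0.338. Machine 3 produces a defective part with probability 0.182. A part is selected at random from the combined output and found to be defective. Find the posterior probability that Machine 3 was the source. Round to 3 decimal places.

Tabulate prior·likelihood by source: [1] prior 0.14, lik 0.109, product 0.01526; [2] prior 0.43, lik 0.338, product 0.1453; [3] prior 0.43, lik 0.182, product 0.07826.
Normalizing constant = 0.23886; the posterior for Machine 3 is its product over the sum, 0.07826/0.23886 = 0.328.

Posterior probability ≈ 0.328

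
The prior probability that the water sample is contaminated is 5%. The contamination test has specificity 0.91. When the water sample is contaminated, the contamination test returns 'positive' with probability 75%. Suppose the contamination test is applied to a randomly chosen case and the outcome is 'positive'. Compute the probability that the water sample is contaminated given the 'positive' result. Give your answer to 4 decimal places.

P(H | E) ≈ 0.3049

Write H for 'the water sample is contaminated'. Prior odds H:¬H = 0.05/0.95 = 0.052632. For the 'positive' outcome, the likelihood ratio is 0.75/0.09 = 8.3333.
Posterior odds = 0.052632 × 8.3333 = 0.43860, so P(H|E) = 0.43860/(1+0.43860) = 0.3049.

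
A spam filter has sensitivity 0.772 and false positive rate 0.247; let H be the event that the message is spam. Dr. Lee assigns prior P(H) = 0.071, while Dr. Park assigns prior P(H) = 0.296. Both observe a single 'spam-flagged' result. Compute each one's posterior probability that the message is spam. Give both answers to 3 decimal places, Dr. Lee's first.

Dr. Lee: 0.193; Dr. Park: 0.568

P('+'|H) = 0.772, P('+'|¬H) = 0.247.
Dr. Lee: numerator 0.772·0.071 = 0.054812; evidence = 0.054812+0.247·0.929 = 0.28427; posterior = 0.193.
Dr. Park: numerator 0.772·0.296 = 0.22851; evidence = 0.22851+0.247·0.704 = 0.40240; posterior = 0.568.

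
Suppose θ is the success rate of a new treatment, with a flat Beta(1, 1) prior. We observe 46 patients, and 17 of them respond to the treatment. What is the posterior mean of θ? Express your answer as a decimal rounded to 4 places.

The binomial likelihood is conjugate to the Beta prior: with 17 successes and 29 failures, the posterior is Beta(1+17, 1+29) = Beta(18, 30).
Posterior mean = α/(α+β) = 18/48 = 0.3750.

Posterior mean ≈ 0.3750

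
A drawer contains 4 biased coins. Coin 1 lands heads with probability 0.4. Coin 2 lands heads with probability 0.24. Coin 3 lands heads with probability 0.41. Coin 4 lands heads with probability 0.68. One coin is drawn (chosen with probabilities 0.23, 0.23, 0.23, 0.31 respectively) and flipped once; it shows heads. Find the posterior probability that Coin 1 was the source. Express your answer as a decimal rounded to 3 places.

Posterior probability ≈ 0.203

P(heads|C1) = 0.4; P(heads|C2) = 0.24; P(heads|C3) = 0.41; P(heads|C4) = 0.68.
Prior × likelihood for each source: 0.23·0.4=0.09200, 0.23·0.24=0.05520, 0.23·0.41=0.09430, 0.31·0.68=0.2108. Summing gives P(heads) = 0.45230.
P(Coin 1 | heads) = 0.09200 / 0.45230 = 0.203.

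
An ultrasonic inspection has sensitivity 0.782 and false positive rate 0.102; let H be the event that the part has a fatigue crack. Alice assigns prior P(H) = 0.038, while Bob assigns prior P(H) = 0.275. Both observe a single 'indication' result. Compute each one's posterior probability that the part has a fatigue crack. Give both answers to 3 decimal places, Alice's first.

P('+'|H) = 0.782, P('+'|¬H) = 0.102.
Alice: numerator 0.782·0.038 = 0.029716; evidence = 0.029716+0.102·0.962 = 0.12784; posterior = 0.232.
Bob: numerator 0.782·0.275 = 0.21505; evidence = 0.21505+0.102·0.725 = 0.28900; posterior = 0.744.

Alice: 0.232; Bob: 0.744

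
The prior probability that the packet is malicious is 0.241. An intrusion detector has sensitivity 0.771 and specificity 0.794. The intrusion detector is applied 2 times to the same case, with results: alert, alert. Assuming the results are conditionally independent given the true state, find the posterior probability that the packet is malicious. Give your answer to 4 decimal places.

Posterior P(H) ≈ 0.8164

With H the event that the packet is malicious, the joint likelihood of the observed sequence is P(data|H) = 0.771·0.771 = 0.59444 and P(data|¬H) = 0.206·0.206 = 0.042436.
Bayes: P(H|data) = 0.241·0.59444 / (0.241·0.59444 + 0.759·0.042436) = 0.14326/0.17547 = 0.8164.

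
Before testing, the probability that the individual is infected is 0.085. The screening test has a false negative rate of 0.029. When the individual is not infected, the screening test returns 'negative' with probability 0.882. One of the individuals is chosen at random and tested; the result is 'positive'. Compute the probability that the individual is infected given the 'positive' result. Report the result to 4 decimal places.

Write H for 'the individual is infected'. Prior odds H:¬H = 0.085/0.915 = 0.092896. For the 'positive' outcome, the likelihood ratio is 0.971/0.118 = 8.2288.
Posterior odds = 0.092896 × 8.2288 = 0.76443, so P(H|E) = 0.76443/(1+0.76443) = 0.4332.

P(H | E) ≈ 0.4332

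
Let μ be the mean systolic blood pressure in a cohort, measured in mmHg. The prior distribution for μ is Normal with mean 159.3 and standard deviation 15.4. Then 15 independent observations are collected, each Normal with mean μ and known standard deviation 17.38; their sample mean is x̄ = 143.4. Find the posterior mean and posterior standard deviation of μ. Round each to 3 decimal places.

Prior precision 1/τ₀² = 1/15.4² = 0.00421656; data precision n/σ² = 15/17.38² = 0.0496583.
Posterior precision = 0.00421656 + 0.0496583 = 0.0538748, giving posterior SD = 1/√0.0538748 = 4.308.
Posterior mean = (0.00421656·159.3 + 0.0496583·143.4) / 0.0538748 = 144.644.

Posterior mean ≈ 144.644; posterior SD ≈ 4.308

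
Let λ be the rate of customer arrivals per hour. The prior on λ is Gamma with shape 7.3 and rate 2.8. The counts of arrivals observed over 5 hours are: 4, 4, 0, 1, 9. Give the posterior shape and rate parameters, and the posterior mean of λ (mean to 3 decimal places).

Posterior: Gamma(shape=25.3, rate=7.8); mean ≈ 3.244

Total count ∑xᵢ = 18 over n = 5 hours.
Gamma is conjugate to the Poisson likelihood: posterior is Gamma(shape = 7.3+18 = 25.3, rate = 2.8+5 = 7.8).
E[λ | data] = 25.3/7.8 = 3.244.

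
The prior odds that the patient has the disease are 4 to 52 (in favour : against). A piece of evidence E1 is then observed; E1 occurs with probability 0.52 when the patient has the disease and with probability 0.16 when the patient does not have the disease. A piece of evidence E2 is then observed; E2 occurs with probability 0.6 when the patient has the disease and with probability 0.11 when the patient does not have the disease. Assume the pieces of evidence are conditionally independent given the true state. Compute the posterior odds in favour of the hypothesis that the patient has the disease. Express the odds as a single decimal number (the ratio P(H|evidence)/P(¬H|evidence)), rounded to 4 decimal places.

Posterior odds ≈ 1.3636

Prior odds = 4/52 = 0.076923. In log-odds, ln(0.076923) = -2.5649.
Add log likelihood ratios: ln(3.2500) + ln(5.4545) = 2.8751.
Posterior log-odds = 0.31015, so posterior odds = exp(0.31015) = 1.3636.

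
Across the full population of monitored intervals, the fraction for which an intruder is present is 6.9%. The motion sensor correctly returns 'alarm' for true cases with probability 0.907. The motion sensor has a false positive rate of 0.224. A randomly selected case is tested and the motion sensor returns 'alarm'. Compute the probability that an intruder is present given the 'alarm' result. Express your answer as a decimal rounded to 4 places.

Let H be the event that an intruder is present. P(H) = 0.069, so P(¬H) = 0.931. With E the 'alarm' result, P(E|H) = 0.907 and P(E|¬H) = 0.224.
P(E) = 0.907·0.069 + 0.224·0.931 = 0.062583 + 0.20854 = 0.27113.
By Bayes' theorem, P(H|E) = 0.062583 / 0.27113 = 0.2308.

P(H | E) ≈ 0.2308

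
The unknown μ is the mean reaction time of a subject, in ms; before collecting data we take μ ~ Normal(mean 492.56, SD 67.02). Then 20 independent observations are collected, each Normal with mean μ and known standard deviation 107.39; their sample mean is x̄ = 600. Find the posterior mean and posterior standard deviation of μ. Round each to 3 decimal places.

Posterior mean ≈ 587.776; posterior SD ≈ 22.606

Prior precision 1/τ₀² = 1/67.02² = 0.00022263; data precision n/σ² = 20/107.39² = 0.00173421.
Posterior precision = 0.00022263 + 0.00173421 = 0.00195685, giving posterior SD = 1/√0.00195685 = 22.606.
Posterior mean = (0.00022263·492.56 + 0.00173421·600) / 0.00195685 = 587.776.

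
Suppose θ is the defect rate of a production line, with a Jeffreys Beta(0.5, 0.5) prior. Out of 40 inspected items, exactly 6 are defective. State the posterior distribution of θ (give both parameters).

The binomial likelihood is conjugate to the Beta prior: with 6 successes and 34 failures, the posterior is Beta(0.5+6, 0.5+34) = Beta(6.5, 34.5).

Posterior: Beta(6.5, 34.5)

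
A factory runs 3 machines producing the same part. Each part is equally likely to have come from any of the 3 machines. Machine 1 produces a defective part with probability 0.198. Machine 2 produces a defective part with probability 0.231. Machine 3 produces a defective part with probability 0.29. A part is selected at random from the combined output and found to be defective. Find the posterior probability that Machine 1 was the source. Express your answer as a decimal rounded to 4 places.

Tabulate prior·likelihood by source: [1] prior 0.333333, lik 0.198, product 0.06600; [2] prior 0.333333, lik 0.231, product 0.07700; [3] prior 0.333333, lik 0.29, product 0.09667.
Normalizing constant = 0.23967; the posterior for Machine 1 is its product over the sum, 0.06600/0.23967 = 0.2754.

Posterior probability ≈ 0.2754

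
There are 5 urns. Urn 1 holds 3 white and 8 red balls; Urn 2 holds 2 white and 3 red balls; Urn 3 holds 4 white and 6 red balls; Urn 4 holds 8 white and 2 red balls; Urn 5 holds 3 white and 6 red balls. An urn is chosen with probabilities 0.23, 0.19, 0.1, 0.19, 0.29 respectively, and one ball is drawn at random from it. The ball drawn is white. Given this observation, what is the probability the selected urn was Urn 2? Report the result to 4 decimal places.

Posterior probability ≈ 0.1778

P(white|Urn 1) = 0.2727; P(white|Urn 2) = 0.4; P(white|Urn 3) = 0.4; P(white|Urn 4) = 0.8; P(white|Urn 5) = 0.3333.
Prior × likelihood for each source: 0.23·0.2727=0.06273, 0.19·0.4=0.07600, 0.1·0.4=0.04000, 0.19·0.8=0.1520, 0.29·0.3333=0.09667. Summing gives P(white) = 0.42739.
P(Urn 2 | white) = 0.07600 / 0.42739 = 0.1778.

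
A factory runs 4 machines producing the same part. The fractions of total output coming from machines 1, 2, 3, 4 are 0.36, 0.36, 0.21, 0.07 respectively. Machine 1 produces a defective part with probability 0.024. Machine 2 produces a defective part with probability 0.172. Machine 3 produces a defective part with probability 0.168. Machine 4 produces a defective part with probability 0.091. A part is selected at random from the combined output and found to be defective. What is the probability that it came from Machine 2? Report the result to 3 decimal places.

Posterior probability ≈ 0.552

Tabulate prior·likelihood by source: [1] prior 0.36, lik 0.024, product 0.008640; [2] prior 0.36, lik 0.172, product 0.06192; [3] prior 0.21, lik 0.168, product 0.03528; [4] prior 0.07, lik 0.091, product 0.006370.
Normalizing constant = 0.11221; the posterior for Machine 2 is its product over the sum, 0.06192/0.11221 = 0.552.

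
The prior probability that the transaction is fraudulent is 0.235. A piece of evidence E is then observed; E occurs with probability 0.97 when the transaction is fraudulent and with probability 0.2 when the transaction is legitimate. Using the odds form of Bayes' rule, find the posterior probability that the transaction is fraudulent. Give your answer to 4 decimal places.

Prior odds = 0.235/(1−0.235) = 0.30719.
Likelihood ratio for E = 0.97/0.2 = 4.8500.
Posterior odds = prior odds × LR = 1.4899.
Posterior probability = odds/(1+odds) = 1.4899/2.4899 = 0.5984.

Posterior probability ≈ 0.5984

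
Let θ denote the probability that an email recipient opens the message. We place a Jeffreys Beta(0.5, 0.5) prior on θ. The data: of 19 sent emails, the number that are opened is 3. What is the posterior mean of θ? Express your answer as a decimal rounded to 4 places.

Observing 3 successes and 16 failures updates Beta(0.5, 0.5) by adding the success and failure counts to the two shape parameters: α = 0.5+3 = 3.5, β = 0.5+16 = 16.5.
E[θ | data] = 3.5/(3.5+16.5) = 0.1750.

Posterior mean ≈ 0.1750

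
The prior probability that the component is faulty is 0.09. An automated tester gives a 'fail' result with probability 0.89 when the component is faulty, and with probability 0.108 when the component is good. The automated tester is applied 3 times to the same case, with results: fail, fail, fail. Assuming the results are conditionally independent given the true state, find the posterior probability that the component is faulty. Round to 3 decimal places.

Let H be the event that the component is faulty; start with P(H) = 0.09. P('fail'|H) = 0.89, P('fail'|¬H) = 0.108.
Update on result 1 ('fail'): P(H) ← 0.89·0.0900 / (0.89·0.0900 + 0.108·0.9100) = 0.080100/0.17838 = 0.4490.
Update on result 2 ('fail'): P(H) ← 0.89·0.4490 / (0.89·0.4490 + 0.108·0.5510) = 0.39965/0.45915 = 0.8704.
Update on result 3 ('fail'): P(H) ← 0.89·0.8704 / (0.89·0.8704 + 0.108·0.1296) = 0.77466/0.78866 = 0.9823.

Posterior P(H) ≈ 0.982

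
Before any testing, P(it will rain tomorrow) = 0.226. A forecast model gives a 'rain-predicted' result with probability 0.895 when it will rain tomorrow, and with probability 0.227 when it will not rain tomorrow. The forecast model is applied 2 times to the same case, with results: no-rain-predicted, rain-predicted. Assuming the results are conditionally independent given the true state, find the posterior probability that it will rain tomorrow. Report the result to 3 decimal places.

Posterior P(H) ≈ 0.135

Let H be the event that it will rain tomorrow; start with P(H) = 0.226. P('rain-predicted'|H) = 0.895, P('rain-predicted'|¬H) = 0.227.
Update on result 1 ('no-rain-predicted'): P(H) ← 0.105·0.2260 / (0.105·0.2260 + 0.773·0.7740) = 0.023730/0.62203 = 0.0381.
Update on result 2 ('rain-predicted'): P(H) ← 0.895·0.0381 / (0.895·0.0381 + 0.227·0.9619) = 0.034144/0.25248 = 0.1352.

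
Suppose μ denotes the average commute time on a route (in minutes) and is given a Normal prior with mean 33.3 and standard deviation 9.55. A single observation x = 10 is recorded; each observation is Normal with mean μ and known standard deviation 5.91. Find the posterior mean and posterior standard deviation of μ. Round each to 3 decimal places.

With known σ, the Normal prior is conjugate. Weight on the data is w = (n/σ²)/(n/σ² + 1/τ₀²) = 0.0286302/(0.0286302+0.0109646) = 0.72308.
Posterior mean = w·x̄ + (1−w)·μ₀ = 0.72308·10 + 0.27692·33.3 = 16.452. Posterior variance = 1/(0.0286302+0.0109646) = 25.2558, so SD = 5.026.

Posterior mean ≈ 16.452; posterior SD ≈ 5.026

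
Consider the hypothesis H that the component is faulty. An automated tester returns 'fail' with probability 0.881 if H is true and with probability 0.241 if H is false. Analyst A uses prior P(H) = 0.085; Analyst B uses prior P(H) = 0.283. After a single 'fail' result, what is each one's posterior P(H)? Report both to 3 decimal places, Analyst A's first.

The likelihood ratio for a 'fail' result is 0.881/0.241 = 3.6556.
Analyst A: prior odds 0.085/0.915 = 0.092896; posterior odds 0.33959; posterior probability 0.254.
Analyst B: prior odds 0.283/0.717 = 0.39470; posterior odds 1.4429; posterior probability 0.591.

Analyst A: 0.254; Analyst B: 0.591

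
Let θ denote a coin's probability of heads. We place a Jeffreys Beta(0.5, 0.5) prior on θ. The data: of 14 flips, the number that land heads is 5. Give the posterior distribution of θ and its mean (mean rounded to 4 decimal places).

Posterior: Beta(5.5, 9.5); mean ≈ 0.3667

The binomial likelihood is conjugate to the Beta prior: with 5 successes and 9 failures, the posterior is Beta(0.5+5, 0.5+9) = Beta(5.5, 9.5).
Posterior mean = α/(α+β) = 5.5/15 = 0.3667.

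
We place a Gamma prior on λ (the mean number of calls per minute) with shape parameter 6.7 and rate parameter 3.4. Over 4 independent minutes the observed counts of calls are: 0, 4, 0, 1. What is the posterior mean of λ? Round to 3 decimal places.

Posterior mean ≈ 1.581

The Poisson likelihood adds the total count to the shape and the number of exposure periods to the rate. Here ∑xᵢ = 5 and n = 4, so shape 6.7→11.7 and rate 3.4→7.4.
E[λ | data] = 11.7/7.4 = 1.581.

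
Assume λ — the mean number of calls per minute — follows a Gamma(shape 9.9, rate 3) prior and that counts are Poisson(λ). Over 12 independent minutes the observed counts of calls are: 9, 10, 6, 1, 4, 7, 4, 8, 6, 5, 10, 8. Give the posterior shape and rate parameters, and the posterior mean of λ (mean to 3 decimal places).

The Poisson likelihood adds the total count to the shape and the number of exposure periods to the rate. Here ∑xᵢ = 78 and n = 12, so shape 9.9→87.9 and rate 3→15.
E[λ | data] = 87.9/15 = 5.860.

Posterior: Gamma(shape=87.9, rate=15); mean ≈ 5.860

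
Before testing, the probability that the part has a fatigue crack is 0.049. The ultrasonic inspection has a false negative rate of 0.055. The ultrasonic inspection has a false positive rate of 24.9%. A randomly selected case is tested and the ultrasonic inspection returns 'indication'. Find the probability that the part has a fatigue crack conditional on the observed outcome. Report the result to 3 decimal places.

Let H be the event that the part has a fatigue crack. P(H) = 0.049, so P(¬H) = 0.951. With E the 'indication' result, P(E|H) = 0.945 and P(E|¬H) = 0.249.
P(E) = 0.945·0.049 + 0.249·0.951 = 0.046305 + 0.23680 = 0.28310.
By Bayes' theorem, P(H|E) = 0.046305 / 0.28310 = 0.164.

P(H | E) ≈ 0.164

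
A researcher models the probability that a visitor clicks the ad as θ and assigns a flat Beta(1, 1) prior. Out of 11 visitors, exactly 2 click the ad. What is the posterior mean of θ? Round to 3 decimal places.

Observing 2 successes and 9 failures updates Beta(1, 1) by adding the success and failure counts to the two shape parameters: α = 1+2 = 3, β = 1+9 = 10.
E[θ | data] = 3/(3+10) = 0.231.

Posterior mean ≈ 0.231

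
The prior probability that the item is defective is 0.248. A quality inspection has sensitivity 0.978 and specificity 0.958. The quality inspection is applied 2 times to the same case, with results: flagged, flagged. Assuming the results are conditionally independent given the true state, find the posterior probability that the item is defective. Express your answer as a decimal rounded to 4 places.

Posterior P(H) ≈ 0.9944

With H the event that the item is defective, the joint likelihood of the observed sequence is P(data|H) = 0.978·0.978 = 0.95648 and P(data|¬H) = 0.042·0.042 = 0.0017640.
Bayes: P(H|data) = 0.248·0.95648 / (0.248·0.95648 + 0.752·0.0017640) = 0.23721/0.23853 = 0.9944.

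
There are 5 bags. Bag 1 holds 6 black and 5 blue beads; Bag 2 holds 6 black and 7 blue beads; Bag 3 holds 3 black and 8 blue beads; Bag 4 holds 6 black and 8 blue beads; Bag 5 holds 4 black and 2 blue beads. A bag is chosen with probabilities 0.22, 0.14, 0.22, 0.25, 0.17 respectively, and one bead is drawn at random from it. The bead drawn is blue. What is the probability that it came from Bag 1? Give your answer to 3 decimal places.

Posterior probability ≈ 0.187

P(blue|Bag 1) = 0.4545; P(blue|Bag 2) = 0.5385; P(blue|Bag 3) = 0.7273; P(blue|Bag 4) = 0.5714; P(blue|Bag 5) = 0.3333.
Prior × likelihood for each source: 0.22·0.4545=0.1000, 0.14·0.5385=0.07538, 0.22·0.7273=0.1600, 0.25·0.5714=0.1429, 0.17·0.3333=0.05667. Summing gives P(blue) = 0.53491.
P(Bag 1 | blue) = 0.1000 / 0.53491 = 0.187.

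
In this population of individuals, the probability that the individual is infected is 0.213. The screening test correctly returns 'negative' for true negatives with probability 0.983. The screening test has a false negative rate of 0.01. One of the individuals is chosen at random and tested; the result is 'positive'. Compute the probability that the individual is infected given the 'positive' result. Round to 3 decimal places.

Let H be the event that the individual is infected. P(H) = 0.213, so P(¬H) = 0.787. With E the 'positive' result, P(E|H) = 0.99 and P(E|¬H) = 0.017.
P(E) = 0.99·0.213 + 0.017·0.787 = 0.21087 + 0.013379 = 0.22425.
By Bayes' theorem, P(H|E) = 0.21087 / 0.22425 = 0.940.

P(H | E) ≈ 0.940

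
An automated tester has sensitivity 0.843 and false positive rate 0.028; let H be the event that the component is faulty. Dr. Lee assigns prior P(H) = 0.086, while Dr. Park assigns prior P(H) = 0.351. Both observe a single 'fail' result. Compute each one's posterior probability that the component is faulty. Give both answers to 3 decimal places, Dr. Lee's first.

Dr. Lee: 0.739; Dr. Park: 0.942

P('+'|H) = 0.843, P('+'|¬H) = 0.028.
Dr. Lee: numerator 0.843·0.086 = 0.072498; evidence = 0.072498+0.028·0.914 = 0.098090; posterior = 0.739.
Dr. Park: numerator 0.843·0.351 = 0.29589; evidence = 0.29589+0.028·0.649 = 0.31406; posterior = 0.942.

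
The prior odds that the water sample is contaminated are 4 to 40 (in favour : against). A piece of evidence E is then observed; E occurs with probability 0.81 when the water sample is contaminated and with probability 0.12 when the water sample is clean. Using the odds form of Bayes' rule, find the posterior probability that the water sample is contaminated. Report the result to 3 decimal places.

Prior odds = 4/40 = 0.10000. In log-odds, ln(0.10000) = -2.3026.
Add log likelihood ratio: ln(6.7500) = 1.9095.
Posterior log-odds = -0.39304, so posterior odds = exp(-0.39304) = 0.67500. Converting, P(H|E) = 0.67500/1.6750 = 0.403.

Posterior probability ≈ 0.403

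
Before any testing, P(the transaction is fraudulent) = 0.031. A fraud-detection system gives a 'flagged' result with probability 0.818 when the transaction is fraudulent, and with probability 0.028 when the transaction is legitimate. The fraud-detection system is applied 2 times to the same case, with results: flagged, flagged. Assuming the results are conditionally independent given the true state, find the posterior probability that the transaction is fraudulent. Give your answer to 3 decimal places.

Posterior P(H) ≈ 0.965

With H the event that the transaction is fraudulent, the joint likelihood of the observed sequence is P(data|H) = 0.818·0.818 = 0.66912 and P(data|¬H) = 0.028·0.028 = 0.00078400.
Bayes: P(H|data) = 0.031·0.66912 / (0.031·0.66912 + 0.969·0.00078400) = 0.020743/0.021503 = 0.9647.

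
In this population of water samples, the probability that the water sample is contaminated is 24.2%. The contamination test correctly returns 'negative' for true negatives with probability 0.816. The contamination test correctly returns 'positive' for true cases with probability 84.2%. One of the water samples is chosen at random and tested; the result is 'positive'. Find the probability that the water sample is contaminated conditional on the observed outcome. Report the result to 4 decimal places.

P(H | E) ≈ 0.5937

Write H for 'the water sample is contaminated'. Prior odds H:¬H = 0.242/0.758 = 0.31926. For the 'positive' outcome, the likelihood ratio is 0.842/0.184 = 4.5761.
Posterior odds = 0.31926 × 4.5761 = 1.4610, so P(H|E) = 1.4610/(1+1.4610) = 0.5937.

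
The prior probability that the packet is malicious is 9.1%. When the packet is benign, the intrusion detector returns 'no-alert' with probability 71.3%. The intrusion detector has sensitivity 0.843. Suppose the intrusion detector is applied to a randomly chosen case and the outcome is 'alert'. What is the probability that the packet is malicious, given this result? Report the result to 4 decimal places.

P(H | E) ≈ 0.2272

Let H be the event that the packet is malicious. P(H) = 0.091, so P(¬H) = 0.909. With E the 'alert' result, P(E|H) = 0.843 and P(E|¬H) = 0.287.
P(E) = 0.843·0.091 + 0.287·0.909 = 0.076713 + 0.26088 = 0.33760.
By Bayes' theorem, P(H|E) = 0.076713 / 0.33760 = 0.2272.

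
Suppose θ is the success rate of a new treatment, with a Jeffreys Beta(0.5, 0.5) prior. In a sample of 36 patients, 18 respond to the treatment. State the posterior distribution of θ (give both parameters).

Posterior: Beta(18.5, 18.5)

Observing 18 successes and 18 failures updates Beta(0.5, 0.5) by adding the success and failure counts to the two shape parameters: α = 0.5+18 = 18.5, β = 0.5+18 = 18.5.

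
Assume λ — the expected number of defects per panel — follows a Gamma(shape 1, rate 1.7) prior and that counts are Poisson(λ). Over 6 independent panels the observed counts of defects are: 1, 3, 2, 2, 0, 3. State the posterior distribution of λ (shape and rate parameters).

Posterior: Gamma(shape=12, rate=7.7)

Total count ∑xᵢ = 11 over n = 6 panels.
Gamma is conjugate to the Poisson likelihood: posterior is Gamma(shape = 1+11 = 12, rate = 1.7+6 = 7.7).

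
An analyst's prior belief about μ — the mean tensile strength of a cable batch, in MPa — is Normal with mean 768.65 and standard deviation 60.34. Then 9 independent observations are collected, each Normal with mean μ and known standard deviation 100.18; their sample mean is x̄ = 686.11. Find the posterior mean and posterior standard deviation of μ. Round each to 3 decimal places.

With known σ, the Normal prior is conjugate. Weight on the data is w = (n/σ²)/(n/σ² + 1/τ₀²) = 0.00089677/(0.00089677+0.00027466) = 0.76554.
Posterior mean = w·x̄ + (1−w)·μ₀ = 0.76554·686.11 + 0.23446·768.65 = 705.463. Posterior variance = 1/(0.00089677+0.00027466) = 853.661, so SD = 29.217.

Posterior mean ≈ 705.463; posterior SD ≈ 29.217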